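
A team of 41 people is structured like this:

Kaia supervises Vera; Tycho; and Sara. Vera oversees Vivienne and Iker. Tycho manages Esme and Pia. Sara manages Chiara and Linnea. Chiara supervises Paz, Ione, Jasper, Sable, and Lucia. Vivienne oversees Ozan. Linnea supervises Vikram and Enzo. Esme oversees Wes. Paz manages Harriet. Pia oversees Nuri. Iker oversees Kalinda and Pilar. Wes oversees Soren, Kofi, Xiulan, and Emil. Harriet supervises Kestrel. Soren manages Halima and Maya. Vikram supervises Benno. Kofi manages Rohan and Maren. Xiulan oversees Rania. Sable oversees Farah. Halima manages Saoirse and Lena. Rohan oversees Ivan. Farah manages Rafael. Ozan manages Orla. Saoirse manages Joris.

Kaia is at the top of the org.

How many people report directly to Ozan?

1

Ozan directly manages Orla. That is 1 direct report.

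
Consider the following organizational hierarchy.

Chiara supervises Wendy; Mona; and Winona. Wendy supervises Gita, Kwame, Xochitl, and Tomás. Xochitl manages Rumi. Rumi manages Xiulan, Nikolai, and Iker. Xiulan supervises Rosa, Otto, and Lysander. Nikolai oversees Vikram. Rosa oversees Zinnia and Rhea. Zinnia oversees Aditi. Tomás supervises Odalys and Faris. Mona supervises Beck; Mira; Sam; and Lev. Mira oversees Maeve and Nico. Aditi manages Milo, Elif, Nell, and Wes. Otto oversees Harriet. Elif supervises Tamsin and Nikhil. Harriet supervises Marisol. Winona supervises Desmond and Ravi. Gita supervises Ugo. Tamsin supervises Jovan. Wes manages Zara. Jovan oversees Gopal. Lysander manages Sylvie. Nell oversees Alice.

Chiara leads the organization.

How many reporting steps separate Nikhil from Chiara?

Chain from Nikhil up to Chiara: Nikhil → Elif → Aditi → Zinnia → Rosa → Xiulan → Rumi → Xochitl → Wendy → Chiara. That is 9 steps up, so Nikhil is 9 levels below Chiara.

9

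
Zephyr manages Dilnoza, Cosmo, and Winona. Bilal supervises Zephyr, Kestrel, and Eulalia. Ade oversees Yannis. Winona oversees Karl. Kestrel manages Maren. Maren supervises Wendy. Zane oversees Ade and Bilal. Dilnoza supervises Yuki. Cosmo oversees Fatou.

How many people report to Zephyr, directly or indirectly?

6

Zephyr directly manages Winona, Dilnoza, Cosmo. Under Winona: Karl (1). Under Dilnoza: Yuki (1). Under Cosmo: Fatou (1). So Zephyr's organization is 3 direct reports plus everyone under them: 2 + 2 + 2 = 6.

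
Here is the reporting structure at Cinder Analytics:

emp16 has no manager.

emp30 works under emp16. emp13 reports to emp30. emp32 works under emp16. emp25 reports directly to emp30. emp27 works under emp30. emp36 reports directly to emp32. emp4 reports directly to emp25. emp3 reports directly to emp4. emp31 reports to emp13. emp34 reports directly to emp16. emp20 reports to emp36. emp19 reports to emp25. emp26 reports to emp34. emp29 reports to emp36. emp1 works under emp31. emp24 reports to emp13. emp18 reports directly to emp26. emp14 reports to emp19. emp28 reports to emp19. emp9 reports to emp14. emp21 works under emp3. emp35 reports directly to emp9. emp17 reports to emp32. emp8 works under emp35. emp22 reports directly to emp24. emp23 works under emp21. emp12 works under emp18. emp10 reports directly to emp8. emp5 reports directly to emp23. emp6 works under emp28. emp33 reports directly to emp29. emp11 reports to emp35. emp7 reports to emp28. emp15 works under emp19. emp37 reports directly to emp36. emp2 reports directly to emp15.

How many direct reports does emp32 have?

2

emp32 directly manages emp36, emp17. That is 2 direct reports.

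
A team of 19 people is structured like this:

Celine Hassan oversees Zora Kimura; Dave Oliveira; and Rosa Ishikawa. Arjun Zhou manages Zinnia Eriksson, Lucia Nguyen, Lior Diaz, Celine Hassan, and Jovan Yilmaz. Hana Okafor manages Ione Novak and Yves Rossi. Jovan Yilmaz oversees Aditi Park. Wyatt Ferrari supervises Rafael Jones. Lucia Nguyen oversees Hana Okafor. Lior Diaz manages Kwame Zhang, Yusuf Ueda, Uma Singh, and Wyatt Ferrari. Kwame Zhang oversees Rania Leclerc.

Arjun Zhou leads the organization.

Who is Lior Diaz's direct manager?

Arjun Zhou

Lior Diaz reports directly to Arjun Zhou.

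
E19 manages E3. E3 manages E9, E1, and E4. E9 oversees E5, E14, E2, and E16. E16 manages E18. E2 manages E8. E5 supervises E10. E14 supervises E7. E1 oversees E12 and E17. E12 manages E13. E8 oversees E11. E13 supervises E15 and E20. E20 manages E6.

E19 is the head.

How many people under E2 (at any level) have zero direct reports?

1

The only person in E2's organization with no one reporting to them is E11. That is 1.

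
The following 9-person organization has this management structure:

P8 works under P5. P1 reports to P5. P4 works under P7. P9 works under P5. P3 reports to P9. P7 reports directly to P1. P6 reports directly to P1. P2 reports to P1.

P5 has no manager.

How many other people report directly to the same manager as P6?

P6 reports to P1. P1's other direct reports are P2, P7 — 2 peers.

2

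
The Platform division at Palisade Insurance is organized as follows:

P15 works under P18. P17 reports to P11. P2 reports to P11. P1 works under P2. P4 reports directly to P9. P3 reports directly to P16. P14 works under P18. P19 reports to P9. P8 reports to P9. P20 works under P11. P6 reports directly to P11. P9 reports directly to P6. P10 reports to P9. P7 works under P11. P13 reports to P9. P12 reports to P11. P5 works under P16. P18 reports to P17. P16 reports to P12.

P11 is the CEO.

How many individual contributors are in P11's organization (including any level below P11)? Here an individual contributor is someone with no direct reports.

The people in P11's organization with no one reporting to them are P7, P20, P14, P15, P1, P5, P3, P4, P19, P10, P8, P13. That is 12.

12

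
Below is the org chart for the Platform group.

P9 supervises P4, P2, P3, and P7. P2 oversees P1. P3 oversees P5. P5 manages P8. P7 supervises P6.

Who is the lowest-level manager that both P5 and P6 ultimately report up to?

P5's chain of managers is P3, P9. P6's chain of managers is P7, P9. The first manager that appears in both chains is P9.

P9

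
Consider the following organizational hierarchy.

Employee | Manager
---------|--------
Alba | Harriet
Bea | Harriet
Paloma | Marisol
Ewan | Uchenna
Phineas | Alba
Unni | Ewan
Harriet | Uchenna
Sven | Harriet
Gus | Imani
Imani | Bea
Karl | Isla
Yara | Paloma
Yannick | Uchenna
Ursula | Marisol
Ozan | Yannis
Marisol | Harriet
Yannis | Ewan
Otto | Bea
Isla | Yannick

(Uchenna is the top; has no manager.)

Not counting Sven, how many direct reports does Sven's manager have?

Sven reports to Harriet. Harriet's other direct reports are Bea, Marisol, Alba — 3 peers.

3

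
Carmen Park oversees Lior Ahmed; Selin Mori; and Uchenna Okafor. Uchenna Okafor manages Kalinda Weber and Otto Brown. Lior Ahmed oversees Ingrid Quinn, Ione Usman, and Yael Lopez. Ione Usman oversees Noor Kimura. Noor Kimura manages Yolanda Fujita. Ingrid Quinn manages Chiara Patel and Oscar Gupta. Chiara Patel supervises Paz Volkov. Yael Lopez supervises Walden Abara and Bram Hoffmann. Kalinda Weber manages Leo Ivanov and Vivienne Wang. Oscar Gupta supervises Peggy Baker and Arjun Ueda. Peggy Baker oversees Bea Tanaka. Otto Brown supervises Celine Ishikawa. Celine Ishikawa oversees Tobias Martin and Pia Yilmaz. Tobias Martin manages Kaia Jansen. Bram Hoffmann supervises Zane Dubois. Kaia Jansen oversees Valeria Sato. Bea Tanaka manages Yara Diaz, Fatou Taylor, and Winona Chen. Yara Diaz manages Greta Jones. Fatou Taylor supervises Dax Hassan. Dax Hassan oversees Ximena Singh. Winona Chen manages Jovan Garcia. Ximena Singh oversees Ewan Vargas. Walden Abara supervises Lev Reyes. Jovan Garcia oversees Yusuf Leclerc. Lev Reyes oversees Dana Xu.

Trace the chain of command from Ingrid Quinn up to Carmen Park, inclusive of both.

Ingrid Quinn -> Lior Ahmed -> Carmen Park

Ingrid Quinn reports to Lior Ahmed. Lior Ahmed reports to Carmen Park. Carmen Park is at the top.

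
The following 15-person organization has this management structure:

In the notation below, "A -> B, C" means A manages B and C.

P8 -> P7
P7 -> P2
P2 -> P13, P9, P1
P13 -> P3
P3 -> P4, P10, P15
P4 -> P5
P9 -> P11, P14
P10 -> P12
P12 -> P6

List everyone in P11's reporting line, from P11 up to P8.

P11 reports to P9. P9 reports to P2. P2 reports to P7. P7 reports to P8. P8 is at the top.

P11 -> P9 -> P2 -> P7 -> P8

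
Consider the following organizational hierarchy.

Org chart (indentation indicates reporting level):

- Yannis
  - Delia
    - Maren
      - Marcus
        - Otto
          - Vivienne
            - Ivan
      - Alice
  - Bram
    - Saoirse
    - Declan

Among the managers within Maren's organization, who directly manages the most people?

Maren

Direct-report counts within Maren's organization: Maren has 2; Marcus has 1; Otto has 1; Vivienne has 1. The largest is 2, held by Maren.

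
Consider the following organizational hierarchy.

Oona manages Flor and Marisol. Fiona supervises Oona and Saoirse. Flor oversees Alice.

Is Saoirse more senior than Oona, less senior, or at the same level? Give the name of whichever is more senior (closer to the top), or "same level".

Both Saoirse and Oona are 1 level below Fiona.

same level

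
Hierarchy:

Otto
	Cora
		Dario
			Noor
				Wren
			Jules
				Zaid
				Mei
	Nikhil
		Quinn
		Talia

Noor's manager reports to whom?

Cora

Noor reports to Dario, and Dario reports to Cora. So Noor's skip-level manager is Cora.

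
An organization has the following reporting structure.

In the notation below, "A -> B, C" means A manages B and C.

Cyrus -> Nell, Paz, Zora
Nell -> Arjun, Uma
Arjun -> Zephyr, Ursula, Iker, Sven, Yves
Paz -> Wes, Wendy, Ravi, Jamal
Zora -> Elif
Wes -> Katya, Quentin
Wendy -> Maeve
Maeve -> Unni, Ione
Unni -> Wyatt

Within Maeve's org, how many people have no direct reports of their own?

The people in Maeve's organization with no one reporting to them are Ione, Wyatt. That is 2.

2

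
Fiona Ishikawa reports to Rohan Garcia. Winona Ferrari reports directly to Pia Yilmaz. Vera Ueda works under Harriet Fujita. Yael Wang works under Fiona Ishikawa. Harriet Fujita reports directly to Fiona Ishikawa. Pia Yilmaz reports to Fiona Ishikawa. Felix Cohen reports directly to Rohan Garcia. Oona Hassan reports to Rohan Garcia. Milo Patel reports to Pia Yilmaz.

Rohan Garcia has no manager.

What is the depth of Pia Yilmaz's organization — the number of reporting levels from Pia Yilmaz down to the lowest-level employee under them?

1

The longest chain under Pia Yilmaz runs Pia Yilmaz → Milo Patel, which is 1 level below Pia Yilmaz.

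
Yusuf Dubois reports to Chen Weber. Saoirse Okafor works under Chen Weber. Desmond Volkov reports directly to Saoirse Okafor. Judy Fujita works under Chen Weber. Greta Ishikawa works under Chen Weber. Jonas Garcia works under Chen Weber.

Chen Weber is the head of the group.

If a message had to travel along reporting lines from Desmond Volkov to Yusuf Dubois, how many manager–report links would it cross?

Desmond Volkov is 2 levels below Chen Weber, and Yusuf Dubois is 1 level below Chen Weber (their lowest common manager). The shortest path runs up from Desmond Volkov to Chen Weber and back down to Yusuf Dubois: 2 + 1 = 3 links.

3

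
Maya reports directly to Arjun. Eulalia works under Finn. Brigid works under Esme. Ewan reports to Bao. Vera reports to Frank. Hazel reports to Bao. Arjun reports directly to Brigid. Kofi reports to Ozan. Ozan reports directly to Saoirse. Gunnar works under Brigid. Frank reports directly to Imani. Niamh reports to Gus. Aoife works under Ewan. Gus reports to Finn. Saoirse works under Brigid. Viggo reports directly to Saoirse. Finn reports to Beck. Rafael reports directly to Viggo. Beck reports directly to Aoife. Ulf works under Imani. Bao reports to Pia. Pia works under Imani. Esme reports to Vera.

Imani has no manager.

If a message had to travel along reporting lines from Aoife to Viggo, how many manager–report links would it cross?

Aoife is 4 levels below Imani, and Viggo is 6 levels below Imani (their lowest common manager). The shortest path runs up from Aoife to Imani and back down to Viggo: 4 + 6 = 10 links.

10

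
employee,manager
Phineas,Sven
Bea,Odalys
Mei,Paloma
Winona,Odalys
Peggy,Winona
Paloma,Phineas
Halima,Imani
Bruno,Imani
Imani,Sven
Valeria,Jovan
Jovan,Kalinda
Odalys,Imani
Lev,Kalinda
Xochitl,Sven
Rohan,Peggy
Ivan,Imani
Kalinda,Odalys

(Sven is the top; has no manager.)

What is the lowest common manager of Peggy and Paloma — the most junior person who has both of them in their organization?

Peggy's chain of managers is Winona, Odalys, Imani, Sven. Paloma's chain of managers is Phineas, Sven. The first manager that appears in both chains is Sven.

Sven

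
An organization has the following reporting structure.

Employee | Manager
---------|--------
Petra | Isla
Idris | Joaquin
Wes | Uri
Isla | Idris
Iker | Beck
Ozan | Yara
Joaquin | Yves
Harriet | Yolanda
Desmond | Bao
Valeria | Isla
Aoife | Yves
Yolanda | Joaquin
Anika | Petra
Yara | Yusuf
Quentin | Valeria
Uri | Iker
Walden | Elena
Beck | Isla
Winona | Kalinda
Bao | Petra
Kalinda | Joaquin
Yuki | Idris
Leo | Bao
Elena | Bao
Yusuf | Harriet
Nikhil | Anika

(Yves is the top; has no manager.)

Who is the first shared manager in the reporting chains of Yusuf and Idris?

Yusuf's chain of managers is Harriet, Yolanda, Joaquin, Yves. Idris's chain of managers is Joaquin, Yves. The first manager that appears in both chains is Joaquin.

Joaquin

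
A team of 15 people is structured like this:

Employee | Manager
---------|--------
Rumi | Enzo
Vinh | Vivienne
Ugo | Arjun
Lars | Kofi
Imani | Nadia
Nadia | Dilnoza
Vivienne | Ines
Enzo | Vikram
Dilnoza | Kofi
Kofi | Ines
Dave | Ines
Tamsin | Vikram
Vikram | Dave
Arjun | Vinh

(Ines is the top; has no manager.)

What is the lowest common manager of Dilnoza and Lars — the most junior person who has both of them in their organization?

Kofi

Dilnoza's chain of managers is Kofi, Ines. Lars's chain of managers is Kofi, Ines. The first manager that appears in both chains is Kofi.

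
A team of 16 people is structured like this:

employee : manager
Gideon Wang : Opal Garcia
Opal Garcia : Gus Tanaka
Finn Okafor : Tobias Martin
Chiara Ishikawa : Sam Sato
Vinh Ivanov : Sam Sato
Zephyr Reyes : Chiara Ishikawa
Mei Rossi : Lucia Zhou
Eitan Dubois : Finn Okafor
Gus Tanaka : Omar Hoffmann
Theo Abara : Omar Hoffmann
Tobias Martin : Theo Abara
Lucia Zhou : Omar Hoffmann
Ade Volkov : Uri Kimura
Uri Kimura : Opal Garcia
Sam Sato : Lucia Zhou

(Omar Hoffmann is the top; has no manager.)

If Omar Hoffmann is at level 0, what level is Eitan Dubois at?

Chain from Eitan Dubois up to Omar Hoffmann: Eitan Dubois → Finn Okafor → Tobias Martin → Theo Abara → Omar Hoffmann. That is 4 steps up, so Eitan Dubois is 4 levels below Omar Hoffmann.

4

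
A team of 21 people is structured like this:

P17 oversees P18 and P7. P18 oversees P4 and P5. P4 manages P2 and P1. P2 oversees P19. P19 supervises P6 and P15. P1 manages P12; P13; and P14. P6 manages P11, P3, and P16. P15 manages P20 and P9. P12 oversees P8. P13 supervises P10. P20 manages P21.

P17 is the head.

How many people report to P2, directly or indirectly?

9

P2 directly manages P19. Under P19: P15, P9, P20, P21, P6, P16, P3, P11 (8). That's 9 in total.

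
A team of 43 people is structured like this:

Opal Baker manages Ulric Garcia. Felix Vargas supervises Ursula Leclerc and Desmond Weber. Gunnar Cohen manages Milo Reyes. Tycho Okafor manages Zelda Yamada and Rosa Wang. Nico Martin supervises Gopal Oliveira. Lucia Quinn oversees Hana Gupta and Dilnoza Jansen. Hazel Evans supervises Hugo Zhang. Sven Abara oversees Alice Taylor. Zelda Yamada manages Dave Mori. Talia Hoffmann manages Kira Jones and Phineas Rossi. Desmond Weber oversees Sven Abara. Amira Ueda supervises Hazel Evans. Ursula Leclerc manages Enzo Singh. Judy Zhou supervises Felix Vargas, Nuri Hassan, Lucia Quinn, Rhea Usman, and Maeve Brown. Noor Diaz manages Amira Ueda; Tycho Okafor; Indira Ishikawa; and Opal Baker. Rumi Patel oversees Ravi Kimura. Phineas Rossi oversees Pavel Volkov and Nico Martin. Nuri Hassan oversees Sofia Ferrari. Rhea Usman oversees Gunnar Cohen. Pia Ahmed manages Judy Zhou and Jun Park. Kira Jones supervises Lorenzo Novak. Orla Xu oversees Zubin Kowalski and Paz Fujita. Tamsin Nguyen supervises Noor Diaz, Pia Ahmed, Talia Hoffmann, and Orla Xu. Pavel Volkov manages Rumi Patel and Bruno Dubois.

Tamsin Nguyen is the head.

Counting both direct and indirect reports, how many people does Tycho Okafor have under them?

Tycho Okafor directly manages Zelda Yamada, Rosa Wang. Under Zelda Yamada: Dave Mori (1). Rosa Wang has no reports. So Tycho Okafor's organization is 2 direct reports plus everyone under them: 2 + 1 = 3.

3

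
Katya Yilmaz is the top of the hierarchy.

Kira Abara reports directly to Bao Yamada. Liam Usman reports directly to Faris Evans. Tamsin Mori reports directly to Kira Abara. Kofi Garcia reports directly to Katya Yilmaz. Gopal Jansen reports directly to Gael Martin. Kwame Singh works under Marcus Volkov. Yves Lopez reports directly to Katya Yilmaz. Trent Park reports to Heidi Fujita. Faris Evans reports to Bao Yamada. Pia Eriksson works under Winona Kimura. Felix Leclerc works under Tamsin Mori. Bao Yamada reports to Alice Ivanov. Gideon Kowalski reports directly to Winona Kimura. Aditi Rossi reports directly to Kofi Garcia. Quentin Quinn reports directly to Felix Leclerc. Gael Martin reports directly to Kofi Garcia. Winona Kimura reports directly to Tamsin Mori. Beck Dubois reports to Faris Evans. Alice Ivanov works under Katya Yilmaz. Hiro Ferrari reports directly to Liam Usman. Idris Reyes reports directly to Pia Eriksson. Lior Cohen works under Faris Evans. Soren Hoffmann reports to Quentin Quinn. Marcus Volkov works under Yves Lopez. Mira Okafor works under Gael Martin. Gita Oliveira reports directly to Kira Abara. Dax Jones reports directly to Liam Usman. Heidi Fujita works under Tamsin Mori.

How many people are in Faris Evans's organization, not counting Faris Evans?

Faris Evans directly manages Liam Usman, Lior Cohen, Beck Dubois. Under Liam Usman: Hiro Ferrari, Dax Jones (2). Lior Cohen has no reports. Beck Dubois has no reports. So Faris Evans's organization is 3 direct reports plus everyone under them: 3 + 1 + 1 = 5.

5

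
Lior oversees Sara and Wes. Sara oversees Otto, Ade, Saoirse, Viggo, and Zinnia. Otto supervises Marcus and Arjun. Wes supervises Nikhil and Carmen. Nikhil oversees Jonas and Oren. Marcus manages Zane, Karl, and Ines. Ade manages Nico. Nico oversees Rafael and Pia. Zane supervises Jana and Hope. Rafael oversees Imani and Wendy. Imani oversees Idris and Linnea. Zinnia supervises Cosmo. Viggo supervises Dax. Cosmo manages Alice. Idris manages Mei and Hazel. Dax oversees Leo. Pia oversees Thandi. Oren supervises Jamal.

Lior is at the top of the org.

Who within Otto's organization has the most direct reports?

Marcus

Direct-report counts within Otto's organization: Otto has 2; Marcus has 3; Zane has 2. The largest is 3, held by Marcus.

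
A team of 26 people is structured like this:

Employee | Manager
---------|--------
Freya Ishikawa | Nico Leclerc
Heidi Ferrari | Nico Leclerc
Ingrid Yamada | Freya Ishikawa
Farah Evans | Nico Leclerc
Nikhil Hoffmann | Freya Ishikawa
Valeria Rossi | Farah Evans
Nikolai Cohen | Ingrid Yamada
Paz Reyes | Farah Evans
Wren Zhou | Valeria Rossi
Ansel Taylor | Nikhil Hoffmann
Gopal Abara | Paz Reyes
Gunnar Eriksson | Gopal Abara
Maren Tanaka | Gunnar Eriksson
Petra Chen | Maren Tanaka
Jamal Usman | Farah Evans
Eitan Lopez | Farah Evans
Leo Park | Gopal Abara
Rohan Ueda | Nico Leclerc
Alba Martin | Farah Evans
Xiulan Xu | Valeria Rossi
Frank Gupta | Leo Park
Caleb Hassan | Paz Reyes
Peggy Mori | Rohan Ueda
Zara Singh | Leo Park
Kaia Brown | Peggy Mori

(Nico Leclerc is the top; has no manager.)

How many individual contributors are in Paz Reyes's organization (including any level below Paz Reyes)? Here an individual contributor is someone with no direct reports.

4

The people in Paz Reyes's organization with no one reporting to them are Caleb Hassan, Zara Singh, Frank Gupta, Petra Chen. That is 4.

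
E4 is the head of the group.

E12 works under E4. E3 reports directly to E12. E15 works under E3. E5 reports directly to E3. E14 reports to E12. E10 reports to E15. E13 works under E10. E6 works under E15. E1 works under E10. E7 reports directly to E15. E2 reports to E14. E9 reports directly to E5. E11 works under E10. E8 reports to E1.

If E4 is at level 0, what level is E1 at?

Chain from E1 up to E4: E1 → E10 → E15 → E3 → E12 → E4. That is 5 steps up, so E1 is 5 levels below E4.

5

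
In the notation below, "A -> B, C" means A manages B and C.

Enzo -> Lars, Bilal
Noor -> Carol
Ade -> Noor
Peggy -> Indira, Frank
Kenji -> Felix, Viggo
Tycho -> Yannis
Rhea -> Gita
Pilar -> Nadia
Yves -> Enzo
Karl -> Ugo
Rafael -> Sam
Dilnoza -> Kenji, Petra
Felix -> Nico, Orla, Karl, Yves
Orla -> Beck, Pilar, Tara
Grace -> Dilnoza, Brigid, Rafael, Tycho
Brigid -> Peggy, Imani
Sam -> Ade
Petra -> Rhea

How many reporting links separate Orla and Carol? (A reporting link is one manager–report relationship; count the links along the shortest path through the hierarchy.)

9

Orla is 4 levels below Grace, and Carol is 5 levels below Grace (their lowest common manager). The shortest path runs up from Orla to Grace and back down to Carol: 4 + 5 = 9 links.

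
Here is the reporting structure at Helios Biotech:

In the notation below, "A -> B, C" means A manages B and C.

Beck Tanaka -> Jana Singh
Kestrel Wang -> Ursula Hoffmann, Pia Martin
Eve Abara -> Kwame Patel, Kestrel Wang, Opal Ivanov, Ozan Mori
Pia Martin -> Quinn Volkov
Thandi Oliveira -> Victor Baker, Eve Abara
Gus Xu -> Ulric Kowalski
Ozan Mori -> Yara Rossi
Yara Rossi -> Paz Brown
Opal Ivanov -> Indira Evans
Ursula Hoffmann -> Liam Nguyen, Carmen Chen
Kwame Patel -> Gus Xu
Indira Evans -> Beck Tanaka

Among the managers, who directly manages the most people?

Eve Abara

Direct-report counts: Thandi Oliveira has 2; Eve Abara has 4; Ozan Mori has 1; Yara Rossi has 1; Opal Ivanov has 1; Indira Evans has 1; Beck Tanaka has 1; Kestrel Wang has 2; Pia Martin has 1; Ursula Hoffmann has 2; Kwame Patel has 1; Gus Xu has 1. The largest is 4, held by Eve Abara.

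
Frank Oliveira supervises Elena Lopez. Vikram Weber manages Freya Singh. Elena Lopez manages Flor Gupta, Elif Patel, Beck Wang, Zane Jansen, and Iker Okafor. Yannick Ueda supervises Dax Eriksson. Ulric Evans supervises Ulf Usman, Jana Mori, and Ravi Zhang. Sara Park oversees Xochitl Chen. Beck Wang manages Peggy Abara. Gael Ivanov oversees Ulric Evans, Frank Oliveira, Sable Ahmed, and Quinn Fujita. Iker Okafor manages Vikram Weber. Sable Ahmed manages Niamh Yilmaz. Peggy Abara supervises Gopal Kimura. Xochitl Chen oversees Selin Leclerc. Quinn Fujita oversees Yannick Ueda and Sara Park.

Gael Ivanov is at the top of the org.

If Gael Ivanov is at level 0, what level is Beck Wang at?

Chain from Beck Wang up to Gael Ivanov: Beck Wang → Elena Lopez → Frank Oliveira → Gael Ivanov. That is 3 steps up, so Beck Wang is 3 levels below Gael Ivanov.

3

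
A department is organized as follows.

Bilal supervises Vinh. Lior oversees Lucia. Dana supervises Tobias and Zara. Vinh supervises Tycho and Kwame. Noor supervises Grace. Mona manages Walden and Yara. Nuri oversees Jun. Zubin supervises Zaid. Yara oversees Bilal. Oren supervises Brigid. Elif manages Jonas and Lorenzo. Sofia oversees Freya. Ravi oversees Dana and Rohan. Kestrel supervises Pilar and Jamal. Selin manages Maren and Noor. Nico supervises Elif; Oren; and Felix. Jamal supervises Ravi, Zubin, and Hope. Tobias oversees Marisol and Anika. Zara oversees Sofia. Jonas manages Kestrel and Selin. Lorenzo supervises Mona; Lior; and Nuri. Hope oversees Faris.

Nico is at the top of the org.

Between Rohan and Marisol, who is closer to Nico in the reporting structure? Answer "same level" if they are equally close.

Rohan

Rohan is 6 levels below Nico; Marisol is 8. Rohan is higher.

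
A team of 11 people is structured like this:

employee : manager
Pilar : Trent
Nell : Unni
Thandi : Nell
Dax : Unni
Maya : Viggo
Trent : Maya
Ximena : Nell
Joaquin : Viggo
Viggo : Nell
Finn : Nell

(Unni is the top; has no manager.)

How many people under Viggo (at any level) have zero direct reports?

The people in Viggo's organization with no one reporting to them are Joaquin, Pilar. That is 2.

2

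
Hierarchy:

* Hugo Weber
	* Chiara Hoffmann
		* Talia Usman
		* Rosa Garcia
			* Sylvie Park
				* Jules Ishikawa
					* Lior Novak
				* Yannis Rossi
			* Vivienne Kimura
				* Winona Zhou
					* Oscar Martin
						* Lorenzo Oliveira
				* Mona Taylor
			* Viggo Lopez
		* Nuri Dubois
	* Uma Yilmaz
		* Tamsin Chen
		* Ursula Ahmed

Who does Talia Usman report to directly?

Talia Usman reports directly to Chiara Hoffmann.

Chiara Hoffmann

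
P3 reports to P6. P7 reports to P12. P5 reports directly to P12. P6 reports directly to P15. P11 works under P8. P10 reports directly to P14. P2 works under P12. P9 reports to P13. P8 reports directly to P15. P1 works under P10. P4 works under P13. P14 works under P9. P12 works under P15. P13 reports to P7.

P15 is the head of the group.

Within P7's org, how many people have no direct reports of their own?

The people in P7's organization with no one reporting to them are P1, P4. That is 2.

2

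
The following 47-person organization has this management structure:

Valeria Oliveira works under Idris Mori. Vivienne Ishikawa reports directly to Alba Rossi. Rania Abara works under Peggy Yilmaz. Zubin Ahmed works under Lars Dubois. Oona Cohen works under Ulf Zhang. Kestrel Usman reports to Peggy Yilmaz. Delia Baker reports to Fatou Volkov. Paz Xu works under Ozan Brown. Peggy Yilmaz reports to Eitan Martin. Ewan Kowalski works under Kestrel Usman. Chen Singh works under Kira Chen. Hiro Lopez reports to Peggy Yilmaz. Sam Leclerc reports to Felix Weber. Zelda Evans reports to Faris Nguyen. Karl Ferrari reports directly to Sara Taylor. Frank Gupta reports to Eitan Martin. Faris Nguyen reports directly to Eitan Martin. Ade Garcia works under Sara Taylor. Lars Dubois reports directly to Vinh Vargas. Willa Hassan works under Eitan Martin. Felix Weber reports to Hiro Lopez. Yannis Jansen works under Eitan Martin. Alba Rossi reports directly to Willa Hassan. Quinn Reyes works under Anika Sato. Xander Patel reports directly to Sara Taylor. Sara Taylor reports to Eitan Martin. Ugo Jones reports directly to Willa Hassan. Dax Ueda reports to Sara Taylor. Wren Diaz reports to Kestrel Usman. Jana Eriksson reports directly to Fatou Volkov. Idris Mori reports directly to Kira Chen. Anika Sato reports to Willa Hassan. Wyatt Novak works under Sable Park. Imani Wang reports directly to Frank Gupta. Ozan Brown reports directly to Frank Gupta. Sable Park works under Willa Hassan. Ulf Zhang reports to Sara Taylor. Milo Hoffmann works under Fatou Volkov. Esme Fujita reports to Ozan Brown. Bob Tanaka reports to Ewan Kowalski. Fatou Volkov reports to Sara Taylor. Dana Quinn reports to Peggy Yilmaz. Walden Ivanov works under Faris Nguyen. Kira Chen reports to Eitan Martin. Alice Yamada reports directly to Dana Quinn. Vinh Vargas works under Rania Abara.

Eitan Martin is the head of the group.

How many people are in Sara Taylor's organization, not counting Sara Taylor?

10

Sara Taylor directly manages Karl Ferrari, Xander Patel, Dax Ueda, Fatou Volkov, Ade Garcia, Ulf Zhang. Karl Ferrari has no reports. Xander Patel has no reports. Dax Ueda has no reports. Under Fatou Volkov: Jana Eriksson, Delia Baker, Milo Hoffmann (3). Ade Garcia has no reports. Under Ulf Zhang: Oona Cohen (1). So Sara Taylor's organization is 6 direct reports plus everyone under them: 1 + 1 + 1 + 4 + 1 + 2 = 10.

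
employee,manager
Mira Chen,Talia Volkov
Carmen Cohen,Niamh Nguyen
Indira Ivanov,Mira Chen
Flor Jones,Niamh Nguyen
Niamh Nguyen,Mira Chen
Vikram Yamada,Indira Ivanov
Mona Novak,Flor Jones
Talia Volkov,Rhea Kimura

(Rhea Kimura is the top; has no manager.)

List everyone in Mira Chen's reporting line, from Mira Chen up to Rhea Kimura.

Mira Chen reports to Talia Volkov. Talia Volkov reports to Rhea Kimura. Rhea Kimura is at the top.

Mira Chen -> Talia Volkov -> Rhea Kimura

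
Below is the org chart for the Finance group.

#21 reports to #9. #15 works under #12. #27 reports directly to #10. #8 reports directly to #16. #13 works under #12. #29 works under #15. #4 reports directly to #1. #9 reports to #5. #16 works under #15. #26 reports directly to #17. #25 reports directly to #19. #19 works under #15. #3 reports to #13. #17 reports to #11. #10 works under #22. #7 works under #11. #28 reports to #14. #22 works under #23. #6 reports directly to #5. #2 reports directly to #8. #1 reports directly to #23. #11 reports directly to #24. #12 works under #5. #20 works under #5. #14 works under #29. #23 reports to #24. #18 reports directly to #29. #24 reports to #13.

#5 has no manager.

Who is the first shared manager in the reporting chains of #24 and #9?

#5

#24's chain of managers is #13, #12, #5. #9's chain of managers is #5. The first manager that appears in both chains is #5.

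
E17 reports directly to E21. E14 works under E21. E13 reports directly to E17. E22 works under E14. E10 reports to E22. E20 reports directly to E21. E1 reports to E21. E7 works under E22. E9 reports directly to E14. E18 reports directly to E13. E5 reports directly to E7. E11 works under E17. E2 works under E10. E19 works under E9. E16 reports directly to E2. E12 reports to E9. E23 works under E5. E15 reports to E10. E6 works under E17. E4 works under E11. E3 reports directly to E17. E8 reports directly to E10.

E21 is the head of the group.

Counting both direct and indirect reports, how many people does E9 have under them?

E9 directly manages E19, E12. E19 has no reports. E12 has no reports. So E9's organization is 2 direct reports plus everyone under them: 1 + 1 = 2.

2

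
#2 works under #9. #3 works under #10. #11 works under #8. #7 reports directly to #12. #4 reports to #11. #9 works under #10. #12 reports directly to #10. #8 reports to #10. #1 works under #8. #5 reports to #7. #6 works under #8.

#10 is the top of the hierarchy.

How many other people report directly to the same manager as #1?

2

#1 reports to #8. #8's other direct reports are #11, #6 — 2 peers.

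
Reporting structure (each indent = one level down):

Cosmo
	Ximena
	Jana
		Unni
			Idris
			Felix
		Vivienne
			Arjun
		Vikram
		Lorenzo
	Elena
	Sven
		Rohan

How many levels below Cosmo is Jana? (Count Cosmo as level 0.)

1

Chain from Jana up to Cosmo: Jana → Cosmo. That is 1 step up, so Jana is 1 level below Cosmo.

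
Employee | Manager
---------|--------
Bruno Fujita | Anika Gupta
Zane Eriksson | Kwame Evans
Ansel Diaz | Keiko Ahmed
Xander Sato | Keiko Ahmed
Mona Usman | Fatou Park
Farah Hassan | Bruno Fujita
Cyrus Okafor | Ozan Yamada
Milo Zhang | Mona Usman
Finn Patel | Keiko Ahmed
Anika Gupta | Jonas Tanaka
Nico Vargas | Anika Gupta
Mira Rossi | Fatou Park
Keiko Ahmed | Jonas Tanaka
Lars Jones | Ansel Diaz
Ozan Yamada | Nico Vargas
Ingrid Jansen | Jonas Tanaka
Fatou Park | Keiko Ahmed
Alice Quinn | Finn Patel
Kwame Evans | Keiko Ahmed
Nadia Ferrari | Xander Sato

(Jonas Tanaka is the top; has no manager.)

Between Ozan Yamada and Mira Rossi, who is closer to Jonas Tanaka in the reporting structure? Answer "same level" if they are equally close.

Both Ozan Yamada and Mira Rossi are 3 levels below Jonas Tanaka.

same level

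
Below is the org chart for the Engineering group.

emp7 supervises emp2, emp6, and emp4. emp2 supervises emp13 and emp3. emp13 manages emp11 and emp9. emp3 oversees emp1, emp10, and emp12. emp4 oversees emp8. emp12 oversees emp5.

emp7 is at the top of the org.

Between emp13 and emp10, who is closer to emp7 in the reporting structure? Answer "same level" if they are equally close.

emp13

emp13 is 2 levels below emp7; emp10 is 3. emp13 is higher.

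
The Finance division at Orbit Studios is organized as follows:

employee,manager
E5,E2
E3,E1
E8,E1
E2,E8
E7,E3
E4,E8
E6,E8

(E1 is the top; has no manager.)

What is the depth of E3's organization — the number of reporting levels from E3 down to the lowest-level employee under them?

1

The longest chain under E3 runs E3 → E7, which is 1 level below E3.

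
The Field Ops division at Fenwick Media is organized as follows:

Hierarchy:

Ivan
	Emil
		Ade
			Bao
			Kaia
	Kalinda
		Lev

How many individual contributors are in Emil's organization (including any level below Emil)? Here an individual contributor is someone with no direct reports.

2

The people in Emil's organization with no one reporting to them are Kaia, Bao. That is 2.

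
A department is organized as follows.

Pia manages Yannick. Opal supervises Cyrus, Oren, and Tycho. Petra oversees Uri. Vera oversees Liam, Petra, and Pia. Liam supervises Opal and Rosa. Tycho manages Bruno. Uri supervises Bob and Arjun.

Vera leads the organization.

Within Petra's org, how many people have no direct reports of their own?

2

The people in Petra's organization with no one reporting to them are Arjun, Bob. That is 2.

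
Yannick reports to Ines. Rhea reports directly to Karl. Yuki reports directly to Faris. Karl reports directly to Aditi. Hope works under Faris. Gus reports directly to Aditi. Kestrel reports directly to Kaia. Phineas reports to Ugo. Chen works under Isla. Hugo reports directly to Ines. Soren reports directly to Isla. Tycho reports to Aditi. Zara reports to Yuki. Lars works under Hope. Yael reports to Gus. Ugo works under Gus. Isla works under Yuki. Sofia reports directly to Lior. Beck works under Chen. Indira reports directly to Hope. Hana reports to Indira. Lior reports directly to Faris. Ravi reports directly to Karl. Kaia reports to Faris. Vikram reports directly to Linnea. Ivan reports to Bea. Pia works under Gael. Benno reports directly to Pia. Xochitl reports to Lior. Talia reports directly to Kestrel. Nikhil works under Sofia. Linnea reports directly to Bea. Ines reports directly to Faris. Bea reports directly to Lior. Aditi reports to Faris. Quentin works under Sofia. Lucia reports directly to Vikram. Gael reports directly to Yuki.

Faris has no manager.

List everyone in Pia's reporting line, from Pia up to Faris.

Pia -> Gael -> Yuki -> Faris

Pia reports to Gael. Gael reports to Yuki. Yuki reports to Faris. Faris is at the top.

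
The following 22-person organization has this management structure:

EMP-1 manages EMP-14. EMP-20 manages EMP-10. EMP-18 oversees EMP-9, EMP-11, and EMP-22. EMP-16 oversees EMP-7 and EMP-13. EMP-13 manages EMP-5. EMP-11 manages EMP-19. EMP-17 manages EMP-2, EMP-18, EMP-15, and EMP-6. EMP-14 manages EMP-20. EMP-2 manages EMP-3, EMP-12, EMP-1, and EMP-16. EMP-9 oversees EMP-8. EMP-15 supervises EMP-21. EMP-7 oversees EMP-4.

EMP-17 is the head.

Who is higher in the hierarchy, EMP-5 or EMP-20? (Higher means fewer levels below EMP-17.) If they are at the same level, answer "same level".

same level

Both EMP-5 and EMP-20 are 4 levels below EMP-17.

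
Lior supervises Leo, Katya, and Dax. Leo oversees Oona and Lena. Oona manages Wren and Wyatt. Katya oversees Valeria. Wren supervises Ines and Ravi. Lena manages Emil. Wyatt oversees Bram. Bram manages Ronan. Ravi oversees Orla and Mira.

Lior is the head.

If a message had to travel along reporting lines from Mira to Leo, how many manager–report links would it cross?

4

Mira is in Leo's organization: the chain from Mira up to Leo is Mira → Ravi → Wren → Oona → Leo, which is 4 links.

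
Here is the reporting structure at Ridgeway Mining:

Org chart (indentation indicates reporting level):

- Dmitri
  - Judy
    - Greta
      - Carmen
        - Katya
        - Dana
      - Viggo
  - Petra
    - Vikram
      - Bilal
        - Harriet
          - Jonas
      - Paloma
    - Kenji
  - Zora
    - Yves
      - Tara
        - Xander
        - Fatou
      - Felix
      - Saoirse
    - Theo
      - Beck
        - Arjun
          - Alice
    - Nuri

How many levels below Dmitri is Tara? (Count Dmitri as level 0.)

3

Chain from Tara up to Dmitri: Tara → Yves → Zora → Dmitri. That is 3 steps up, so Tara is 3 levels below Dmitri.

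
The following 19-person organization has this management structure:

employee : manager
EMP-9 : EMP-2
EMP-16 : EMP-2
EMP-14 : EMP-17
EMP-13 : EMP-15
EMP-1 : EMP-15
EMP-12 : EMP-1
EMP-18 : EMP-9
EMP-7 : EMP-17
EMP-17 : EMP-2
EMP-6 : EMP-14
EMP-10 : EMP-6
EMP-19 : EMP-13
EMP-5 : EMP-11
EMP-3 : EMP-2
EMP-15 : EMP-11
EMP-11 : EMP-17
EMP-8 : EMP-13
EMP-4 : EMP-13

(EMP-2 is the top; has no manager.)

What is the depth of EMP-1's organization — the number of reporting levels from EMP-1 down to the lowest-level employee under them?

1

The longest chain under EMP-1 runs EMP-1 → EMP-12, which is 1 level below EMP-1.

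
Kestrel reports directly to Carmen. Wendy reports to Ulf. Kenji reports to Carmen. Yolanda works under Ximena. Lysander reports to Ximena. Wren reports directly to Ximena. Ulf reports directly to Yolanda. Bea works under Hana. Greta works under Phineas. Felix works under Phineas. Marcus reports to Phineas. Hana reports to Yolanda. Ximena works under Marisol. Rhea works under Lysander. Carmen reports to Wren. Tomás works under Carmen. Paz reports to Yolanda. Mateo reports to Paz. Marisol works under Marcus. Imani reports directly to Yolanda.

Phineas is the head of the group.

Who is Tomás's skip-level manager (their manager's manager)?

Wren

Tomás reports to Carmen, and Carmen reports to Wren. So Tomás's skip-level manager is Wren.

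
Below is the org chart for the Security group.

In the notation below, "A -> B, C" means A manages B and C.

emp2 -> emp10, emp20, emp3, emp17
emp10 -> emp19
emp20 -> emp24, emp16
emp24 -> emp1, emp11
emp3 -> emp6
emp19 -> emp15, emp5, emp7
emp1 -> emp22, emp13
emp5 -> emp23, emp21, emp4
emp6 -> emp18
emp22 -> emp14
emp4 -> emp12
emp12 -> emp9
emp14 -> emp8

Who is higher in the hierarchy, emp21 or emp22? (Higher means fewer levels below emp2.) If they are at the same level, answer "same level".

same level

Both emp21 and emp22 are 4 levels below emp2.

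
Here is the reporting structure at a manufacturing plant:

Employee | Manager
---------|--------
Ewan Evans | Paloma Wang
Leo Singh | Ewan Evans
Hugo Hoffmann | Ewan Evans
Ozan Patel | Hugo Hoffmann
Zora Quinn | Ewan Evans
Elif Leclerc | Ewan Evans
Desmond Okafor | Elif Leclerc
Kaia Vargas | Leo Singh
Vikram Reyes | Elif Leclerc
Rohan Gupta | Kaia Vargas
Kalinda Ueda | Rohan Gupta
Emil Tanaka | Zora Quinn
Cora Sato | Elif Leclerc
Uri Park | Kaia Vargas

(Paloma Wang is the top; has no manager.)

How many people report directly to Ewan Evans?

Ewan Evans directly manages Leo Singh, Hugo Hoffmann, Zora Quinn, Elif Leclerc. That is 4 direct reports.

4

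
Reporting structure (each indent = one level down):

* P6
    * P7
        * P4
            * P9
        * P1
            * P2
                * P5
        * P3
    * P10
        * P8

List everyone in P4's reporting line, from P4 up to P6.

P4 -> P7 -> P6

P4 reports to P7. P7 reports to P6. P6 is at the top.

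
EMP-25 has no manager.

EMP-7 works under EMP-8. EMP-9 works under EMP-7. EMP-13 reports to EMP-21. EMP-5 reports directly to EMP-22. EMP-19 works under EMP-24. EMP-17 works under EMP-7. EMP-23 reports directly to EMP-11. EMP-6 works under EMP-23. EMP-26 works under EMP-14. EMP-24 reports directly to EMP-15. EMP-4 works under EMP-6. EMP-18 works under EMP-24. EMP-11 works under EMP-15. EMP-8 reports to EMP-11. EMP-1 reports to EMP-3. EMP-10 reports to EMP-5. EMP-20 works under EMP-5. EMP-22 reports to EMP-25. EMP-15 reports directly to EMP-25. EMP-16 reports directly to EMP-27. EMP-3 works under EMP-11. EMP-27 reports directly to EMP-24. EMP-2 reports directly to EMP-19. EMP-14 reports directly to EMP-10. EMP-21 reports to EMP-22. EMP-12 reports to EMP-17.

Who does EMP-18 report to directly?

EMP-18 reports directly to EMP-24.

EMP-24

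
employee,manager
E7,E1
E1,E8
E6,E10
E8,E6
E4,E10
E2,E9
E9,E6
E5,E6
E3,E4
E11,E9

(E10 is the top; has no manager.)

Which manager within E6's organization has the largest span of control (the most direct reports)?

E6

Direct-report counts within E6's organization: E6 has 3; E9 has 2; E8 has 1; E1 has 1. The largest is 3, held by E6.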